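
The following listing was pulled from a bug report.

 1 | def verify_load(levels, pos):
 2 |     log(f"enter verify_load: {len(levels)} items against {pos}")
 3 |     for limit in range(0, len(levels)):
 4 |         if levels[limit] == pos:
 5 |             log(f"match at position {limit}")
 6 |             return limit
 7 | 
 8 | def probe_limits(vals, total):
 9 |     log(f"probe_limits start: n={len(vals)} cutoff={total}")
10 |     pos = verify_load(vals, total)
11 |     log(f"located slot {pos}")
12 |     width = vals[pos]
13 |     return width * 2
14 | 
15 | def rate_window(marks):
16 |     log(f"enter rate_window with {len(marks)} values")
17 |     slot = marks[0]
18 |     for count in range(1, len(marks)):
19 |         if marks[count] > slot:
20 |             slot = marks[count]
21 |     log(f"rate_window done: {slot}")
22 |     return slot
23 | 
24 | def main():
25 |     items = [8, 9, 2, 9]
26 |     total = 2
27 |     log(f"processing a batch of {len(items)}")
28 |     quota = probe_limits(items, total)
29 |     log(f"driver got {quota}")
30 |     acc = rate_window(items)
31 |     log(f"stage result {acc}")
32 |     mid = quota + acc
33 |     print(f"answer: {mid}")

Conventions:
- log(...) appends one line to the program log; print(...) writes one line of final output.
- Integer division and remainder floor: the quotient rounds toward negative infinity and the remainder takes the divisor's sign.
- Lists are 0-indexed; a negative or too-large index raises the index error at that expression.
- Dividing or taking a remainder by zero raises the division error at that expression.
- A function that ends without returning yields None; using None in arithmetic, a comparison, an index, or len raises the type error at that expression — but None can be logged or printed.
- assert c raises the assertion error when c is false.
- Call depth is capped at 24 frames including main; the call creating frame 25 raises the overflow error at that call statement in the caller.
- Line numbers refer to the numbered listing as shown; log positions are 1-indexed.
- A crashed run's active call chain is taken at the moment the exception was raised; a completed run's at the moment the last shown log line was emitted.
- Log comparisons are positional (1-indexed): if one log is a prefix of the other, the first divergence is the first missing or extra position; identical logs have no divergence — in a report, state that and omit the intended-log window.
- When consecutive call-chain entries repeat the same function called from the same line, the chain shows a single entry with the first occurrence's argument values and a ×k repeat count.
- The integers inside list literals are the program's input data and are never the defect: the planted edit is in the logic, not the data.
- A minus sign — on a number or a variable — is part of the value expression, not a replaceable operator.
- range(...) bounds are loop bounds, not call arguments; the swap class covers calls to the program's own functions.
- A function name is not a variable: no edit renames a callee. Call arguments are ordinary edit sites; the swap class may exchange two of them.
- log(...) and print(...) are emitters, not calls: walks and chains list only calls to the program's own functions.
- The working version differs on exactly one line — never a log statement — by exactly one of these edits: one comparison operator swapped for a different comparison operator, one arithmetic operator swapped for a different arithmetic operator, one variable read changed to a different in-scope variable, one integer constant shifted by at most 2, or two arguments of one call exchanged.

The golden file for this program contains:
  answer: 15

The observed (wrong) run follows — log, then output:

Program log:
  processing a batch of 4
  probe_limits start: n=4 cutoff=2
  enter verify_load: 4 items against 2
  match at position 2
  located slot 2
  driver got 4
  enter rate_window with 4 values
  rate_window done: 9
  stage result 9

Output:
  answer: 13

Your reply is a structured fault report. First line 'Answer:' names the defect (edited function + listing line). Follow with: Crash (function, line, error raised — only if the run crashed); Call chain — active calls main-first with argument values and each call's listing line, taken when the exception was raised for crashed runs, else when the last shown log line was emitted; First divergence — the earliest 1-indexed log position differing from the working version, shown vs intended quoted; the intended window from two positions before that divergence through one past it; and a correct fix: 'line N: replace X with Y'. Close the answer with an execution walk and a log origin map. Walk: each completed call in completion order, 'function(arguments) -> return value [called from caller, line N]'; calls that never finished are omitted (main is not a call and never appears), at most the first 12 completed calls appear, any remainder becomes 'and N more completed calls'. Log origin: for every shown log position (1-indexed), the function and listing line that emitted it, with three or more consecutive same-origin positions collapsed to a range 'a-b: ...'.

Answer: the defect is in probe_limits at line 13.
The tell: Log line 6 is where behavior first shows: 'driver got 4' appears instead of 'driver got 6'.
Call chain: main.
First divergence: position 6 — the shown line 'driver got 4' should read 'driver got 6'.
Intended log window:
  4: match at position 2
  5: located slot 2
  6: driver got 6
  7: enter rate_window with 4 values
Execution walk:
  verify_load([8, 9, 2, 9], 2) -> 2  [called from probe_limits, line 10]
  probe_limits([8, 9, 2, 9], 2) -> 4  [called from main, line 28]
  rate_window([8, 9, 2, 9]) -> 9  [called from main, line 30]
Log origin:
  1: logged in main at line 27
  2: logged in probe_limits at line 9
  3: logged in verify_load at line 2
  4: logged in verify_load at line 5
  5: logged in probe_limits at line 11
  6: logged in main at line 29
  7: logged in rate_window at line 16
  8: logged in rate_window at line 21
  9: logged in main at line 31
A correct fix: line 13: replace `2` with `3`.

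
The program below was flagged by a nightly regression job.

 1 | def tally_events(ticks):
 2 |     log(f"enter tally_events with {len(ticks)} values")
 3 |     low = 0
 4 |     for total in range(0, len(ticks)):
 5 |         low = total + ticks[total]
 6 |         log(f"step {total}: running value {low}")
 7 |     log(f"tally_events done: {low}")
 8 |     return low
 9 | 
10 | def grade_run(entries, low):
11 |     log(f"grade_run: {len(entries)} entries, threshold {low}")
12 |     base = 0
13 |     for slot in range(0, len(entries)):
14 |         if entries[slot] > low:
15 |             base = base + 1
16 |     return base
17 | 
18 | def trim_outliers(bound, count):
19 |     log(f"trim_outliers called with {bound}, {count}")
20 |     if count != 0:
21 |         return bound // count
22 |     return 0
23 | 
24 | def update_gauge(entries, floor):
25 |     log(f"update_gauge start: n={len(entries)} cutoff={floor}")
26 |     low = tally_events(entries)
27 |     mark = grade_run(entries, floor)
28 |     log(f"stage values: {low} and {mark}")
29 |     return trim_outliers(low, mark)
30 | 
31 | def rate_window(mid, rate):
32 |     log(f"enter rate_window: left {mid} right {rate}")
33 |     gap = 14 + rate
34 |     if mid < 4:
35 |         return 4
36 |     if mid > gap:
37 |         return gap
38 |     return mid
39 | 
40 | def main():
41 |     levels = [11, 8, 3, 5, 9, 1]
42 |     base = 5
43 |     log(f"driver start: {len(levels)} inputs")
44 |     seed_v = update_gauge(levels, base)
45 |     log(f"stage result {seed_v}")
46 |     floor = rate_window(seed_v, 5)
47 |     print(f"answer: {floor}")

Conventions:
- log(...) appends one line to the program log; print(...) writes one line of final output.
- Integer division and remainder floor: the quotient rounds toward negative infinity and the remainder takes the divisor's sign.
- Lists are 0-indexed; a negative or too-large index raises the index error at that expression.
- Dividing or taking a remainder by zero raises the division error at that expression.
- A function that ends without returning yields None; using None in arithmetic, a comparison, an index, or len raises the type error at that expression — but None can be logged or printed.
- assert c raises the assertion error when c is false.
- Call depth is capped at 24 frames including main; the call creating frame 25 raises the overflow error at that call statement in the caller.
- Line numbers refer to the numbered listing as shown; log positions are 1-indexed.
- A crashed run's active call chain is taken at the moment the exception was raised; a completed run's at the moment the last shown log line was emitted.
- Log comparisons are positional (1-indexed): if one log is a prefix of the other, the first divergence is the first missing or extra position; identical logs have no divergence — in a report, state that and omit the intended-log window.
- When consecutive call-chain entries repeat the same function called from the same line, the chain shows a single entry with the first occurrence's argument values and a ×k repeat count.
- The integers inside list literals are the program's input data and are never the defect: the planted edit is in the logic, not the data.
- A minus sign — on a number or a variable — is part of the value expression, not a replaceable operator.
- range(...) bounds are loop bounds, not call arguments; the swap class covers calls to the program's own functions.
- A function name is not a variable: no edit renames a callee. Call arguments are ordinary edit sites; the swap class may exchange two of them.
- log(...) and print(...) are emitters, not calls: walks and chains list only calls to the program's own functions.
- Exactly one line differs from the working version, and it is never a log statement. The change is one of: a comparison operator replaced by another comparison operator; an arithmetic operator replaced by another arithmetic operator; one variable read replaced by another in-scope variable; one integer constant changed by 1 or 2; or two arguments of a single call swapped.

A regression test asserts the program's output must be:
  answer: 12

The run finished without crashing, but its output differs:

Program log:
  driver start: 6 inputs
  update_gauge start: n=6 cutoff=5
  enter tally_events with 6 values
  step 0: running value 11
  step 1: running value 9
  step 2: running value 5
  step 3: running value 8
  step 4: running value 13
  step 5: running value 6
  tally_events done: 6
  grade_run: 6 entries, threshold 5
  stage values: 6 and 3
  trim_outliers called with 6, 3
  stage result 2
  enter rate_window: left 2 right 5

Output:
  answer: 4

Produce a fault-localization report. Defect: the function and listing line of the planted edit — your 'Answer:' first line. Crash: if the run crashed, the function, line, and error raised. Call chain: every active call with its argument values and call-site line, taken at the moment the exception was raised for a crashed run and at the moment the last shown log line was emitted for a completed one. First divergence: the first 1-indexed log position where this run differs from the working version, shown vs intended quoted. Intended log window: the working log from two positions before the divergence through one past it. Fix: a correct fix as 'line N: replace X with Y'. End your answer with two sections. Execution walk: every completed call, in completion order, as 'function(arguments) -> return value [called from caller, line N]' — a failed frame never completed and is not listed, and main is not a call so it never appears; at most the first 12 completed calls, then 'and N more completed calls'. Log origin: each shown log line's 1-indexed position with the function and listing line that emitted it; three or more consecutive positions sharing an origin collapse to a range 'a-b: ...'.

Answer: the defect is in tally_events at line 5.
The tell: At log position 5 the runs split — shown 'step 1: running value 9', but the working version logs 'step 1: running value 19'.
Call chain: main -> rate_window(2, 5) (called at line 46).
First divergence: position 5 — shown 'step 1: running value 9', intended 'step 1: running value 19'.
Intended log window:
  3: enter tally_events with 6 values
  4: step 0: running value 11
  5: step 1: running value 19
  6: step 2: running value 22
Execution walk:
  tally_events([11, 8, 3, 5, 9, 1]) -> 6  [called from update_gauge, line 26]
  grade_run([11, 8, 3, 5, 9, 1], 5) -> 3  [called from update_gauge, line 27]
  trim_outliers(6, 3) -> 2  [called from update_gauge, line 29]
  update_gauge([11, 8, 3, 5, 9, 1], 5) -> 2  [called from main, line 44]
  rate_window(2, 5) -> 4  [called from main, line 46]
Log origins:
  1 — main, line 43
  2 — update_gauge, line 25
  3 — tally_events, line 2
  4-9 — tally_events, line 6
  10 — tally_events, line 7
  11 — grade_run, line 11
  12 — update_gauge, line 28
  13 — trim_outliers, line 19
  14 — main, line 45
  15 — rate_window, line 32
A correct fix: line 5: replace `total + ticks[total]` with `low + ticks[total]`.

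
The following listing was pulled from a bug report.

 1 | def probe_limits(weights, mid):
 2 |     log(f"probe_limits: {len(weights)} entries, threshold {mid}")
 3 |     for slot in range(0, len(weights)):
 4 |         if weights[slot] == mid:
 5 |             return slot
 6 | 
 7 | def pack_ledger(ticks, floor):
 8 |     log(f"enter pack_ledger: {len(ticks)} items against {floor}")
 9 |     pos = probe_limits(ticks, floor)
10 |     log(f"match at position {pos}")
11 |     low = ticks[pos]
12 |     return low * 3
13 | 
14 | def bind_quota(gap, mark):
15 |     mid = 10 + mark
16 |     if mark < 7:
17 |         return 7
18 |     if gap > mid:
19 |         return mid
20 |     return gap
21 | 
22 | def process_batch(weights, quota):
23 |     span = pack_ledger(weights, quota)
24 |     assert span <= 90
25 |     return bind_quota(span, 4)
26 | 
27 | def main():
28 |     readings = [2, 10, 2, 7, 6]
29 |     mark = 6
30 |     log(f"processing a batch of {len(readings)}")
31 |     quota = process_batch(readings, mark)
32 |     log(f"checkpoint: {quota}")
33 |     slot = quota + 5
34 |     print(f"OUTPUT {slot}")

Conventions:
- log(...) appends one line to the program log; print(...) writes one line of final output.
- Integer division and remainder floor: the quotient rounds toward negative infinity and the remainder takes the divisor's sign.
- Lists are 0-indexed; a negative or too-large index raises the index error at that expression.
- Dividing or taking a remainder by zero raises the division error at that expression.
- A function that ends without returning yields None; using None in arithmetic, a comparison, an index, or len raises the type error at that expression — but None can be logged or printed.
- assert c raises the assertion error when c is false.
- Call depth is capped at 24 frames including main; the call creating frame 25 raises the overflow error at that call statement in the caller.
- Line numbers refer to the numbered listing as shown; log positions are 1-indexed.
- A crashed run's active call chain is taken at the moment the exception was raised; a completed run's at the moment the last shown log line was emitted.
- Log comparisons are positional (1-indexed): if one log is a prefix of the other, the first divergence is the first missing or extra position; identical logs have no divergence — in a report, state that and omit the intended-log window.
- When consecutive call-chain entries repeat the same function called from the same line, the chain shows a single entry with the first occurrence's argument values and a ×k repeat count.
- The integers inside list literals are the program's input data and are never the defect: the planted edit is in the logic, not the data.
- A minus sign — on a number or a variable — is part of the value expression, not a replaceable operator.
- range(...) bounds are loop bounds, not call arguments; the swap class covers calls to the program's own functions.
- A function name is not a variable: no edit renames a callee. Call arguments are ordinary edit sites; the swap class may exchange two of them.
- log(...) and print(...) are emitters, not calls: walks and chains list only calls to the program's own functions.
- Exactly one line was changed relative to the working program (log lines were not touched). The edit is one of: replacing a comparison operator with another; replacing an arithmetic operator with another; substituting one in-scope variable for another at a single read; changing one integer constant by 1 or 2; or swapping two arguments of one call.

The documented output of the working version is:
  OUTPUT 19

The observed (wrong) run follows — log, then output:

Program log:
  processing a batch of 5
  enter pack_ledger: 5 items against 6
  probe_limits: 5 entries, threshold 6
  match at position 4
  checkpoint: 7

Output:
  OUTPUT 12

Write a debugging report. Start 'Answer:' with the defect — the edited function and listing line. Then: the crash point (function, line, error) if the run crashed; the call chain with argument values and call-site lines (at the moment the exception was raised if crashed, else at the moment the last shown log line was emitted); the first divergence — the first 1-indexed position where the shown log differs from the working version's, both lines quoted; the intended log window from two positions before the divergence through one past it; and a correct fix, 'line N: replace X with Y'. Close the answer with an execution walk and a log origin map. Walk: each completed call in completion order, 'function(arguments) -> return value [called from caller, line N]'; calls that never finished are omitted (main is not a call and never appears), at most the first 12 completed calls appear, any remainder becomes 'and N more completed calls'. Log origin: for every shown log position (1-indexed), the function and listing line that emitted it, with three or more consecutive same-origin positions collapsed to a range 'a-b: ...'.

Answer: the defect is in bind_quota at line 16.
Core observation: Log line 5 is where behavior first shows: 'checkpoint: 7' appears instead of 'checkpoint: 14'.
Call chain: main.
First divergence: position 5 — the shown line 'checkpoint: 7' should read 'checkpoint: 14'.
Intended log window:
  3: probe_limits: 5 entries, threshold 6
  4: match at position 4
  5: checkpoint: 14
Execution walk:
  probe_limits([2, 10, 2, 7, 6], 6) -> 4  [called from pack_ledger, line 9]
  pack_ledger([2, 10, 2, 7, 6], 6) -> 18  [called from process_batch, line 23]
  bind_quota(18, 4) -> 7  [called from process_batch, line 25]
  process_batch([2, 10, 2, 7, 6], 6) -> 7  [called from main, line 31]
Log line origins:
  1: logged in main at line 30
  2: logged in pack_ledger at line 8
  3: logged in probe_limits at line 2
  4: logged in pack_ledger at line 10
  5: logged in main at line 32
A correct fix: line 16: replace `mark` with `gap`.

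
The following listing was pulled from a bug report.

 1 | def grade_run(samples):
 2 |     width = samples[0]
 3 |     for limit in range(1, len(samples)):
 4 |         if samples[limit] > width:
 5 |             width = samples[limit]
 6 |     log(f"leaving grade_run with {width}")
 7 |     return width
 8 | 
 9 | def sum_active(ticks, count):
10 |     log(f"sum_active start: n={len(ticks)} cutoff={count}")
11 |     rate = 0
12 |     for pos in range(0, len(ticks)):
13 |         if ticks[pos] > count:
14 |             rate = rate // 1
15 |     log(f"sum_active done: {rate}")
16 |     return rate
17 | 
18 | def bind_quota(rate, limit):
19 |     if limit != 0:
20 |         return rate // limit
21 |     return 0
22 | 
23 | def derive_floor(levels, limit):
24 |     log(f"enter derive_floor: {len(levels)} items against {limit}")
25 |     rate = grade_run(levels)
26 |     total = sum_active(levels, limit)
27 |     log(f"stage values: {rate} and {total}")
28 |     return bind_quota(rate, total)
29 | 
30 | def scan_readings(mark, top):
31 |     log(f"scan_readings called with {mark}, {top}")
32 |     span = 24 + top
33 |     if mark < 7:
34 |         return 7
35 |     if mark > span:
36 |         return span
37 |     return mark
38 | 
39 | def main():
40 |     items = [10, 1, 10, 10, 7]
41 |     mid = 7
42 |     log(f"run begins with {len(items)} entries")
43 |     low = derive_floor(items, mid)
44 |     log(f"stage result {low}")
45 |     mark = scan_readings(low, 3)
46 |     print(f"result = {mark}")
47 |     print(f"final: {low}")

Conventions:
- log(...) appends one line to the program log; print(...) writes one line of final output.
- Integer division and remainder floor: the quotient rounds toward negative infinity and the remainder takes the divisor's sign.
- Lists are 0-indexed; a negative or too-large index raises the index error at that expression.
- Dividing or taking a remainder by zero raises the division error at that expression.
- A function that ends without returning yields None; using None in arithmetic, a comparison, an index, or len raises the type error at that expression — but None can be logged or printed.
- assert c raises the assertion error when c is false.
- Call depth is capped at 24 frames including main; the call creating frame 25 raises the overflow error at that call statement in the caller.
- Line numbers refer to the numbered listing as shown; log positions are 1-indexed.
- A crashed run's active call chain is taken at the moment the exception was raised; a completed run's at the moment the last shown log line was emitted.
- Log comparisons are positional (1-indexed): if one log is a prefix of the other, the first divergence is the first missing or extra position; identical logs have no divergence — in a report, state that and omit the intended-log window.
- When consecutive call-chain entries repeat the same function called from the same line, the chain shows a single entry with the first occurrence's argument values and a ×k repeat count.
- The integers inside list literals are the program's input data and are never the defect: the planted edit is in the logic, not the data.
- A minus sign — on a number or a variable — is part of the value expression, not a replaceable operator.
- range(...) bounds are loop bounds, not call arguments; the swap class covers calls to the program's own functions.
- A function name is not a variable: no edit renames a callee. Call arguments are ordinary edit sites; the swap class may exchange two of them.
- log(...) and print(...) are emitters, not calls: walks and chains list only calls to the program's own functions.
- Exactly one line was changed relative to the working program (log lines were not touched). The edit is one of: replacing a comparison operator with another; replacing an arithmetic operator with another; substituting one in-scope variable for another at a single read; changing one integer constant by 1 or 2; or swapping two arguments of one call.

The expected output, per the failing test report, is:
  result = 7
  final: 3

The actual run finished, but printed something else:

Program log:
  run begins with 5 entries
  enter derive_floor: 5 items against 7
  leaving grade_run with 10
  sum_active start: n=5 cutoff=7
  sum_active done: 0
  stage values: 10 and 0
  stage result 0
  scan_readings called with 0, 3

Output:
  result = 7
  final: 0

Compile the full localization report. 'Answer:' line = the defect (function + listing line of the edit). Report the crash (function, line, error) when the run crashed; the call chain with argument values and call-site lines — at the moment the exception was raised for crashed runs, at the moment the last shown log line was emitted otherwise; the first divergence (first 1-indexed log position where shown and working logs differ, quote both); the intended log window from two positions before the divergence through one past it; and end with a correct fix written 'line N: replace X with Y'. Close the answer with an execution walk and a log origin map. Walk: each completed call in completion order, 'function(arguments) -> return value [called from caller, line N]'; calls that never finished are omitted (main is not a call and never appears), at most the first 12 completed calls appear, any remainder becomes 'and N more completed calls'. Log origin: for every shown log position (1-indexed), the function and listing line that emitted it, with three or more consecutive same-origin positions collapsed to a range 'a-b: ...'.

Answer: the defect is in sum_active at line 14.
Key fact: The log first diverges at position 5: the faulty run prints 'sum_active done: 0' where the working version prints 'sum_active done: 3'.
Call chain: main -> scan_readings(0, 3) (called at line 45).
First divergence: position 5 — shown 'sum_active done: 0', intended 'sum_active done: 3'.
Intended log window:
  3: leaving grade_run with 10
  4: sum_active start: n=5 cutoff=7
  5: sum_active done: 3
  6: stage values: 10 and 3
Execution walk:
  grade_run([10, 1, 10, 10, 7]) -> 10  [called from derive_floor, line 25]
  sum_active([10, 1, 10, 10, 7], 7) -> 0  [called from derive_floor, line 26]
  bind_quota(10, 0) -> 0  [called from derive_floor, line 28]
  derive_floor([10, 1, 10, 10, 7], 7) -> 0  [called from main, line 43]
  scan_readings(0, 3) -> 7  [called from main, line 45]
Log origins:
  1: from main, line 42
  2: from derive_floor, line 24
  3: from grade_run, line 6
  4: from sum_active, line 10
  5: from sum_active, line 15
  6: from derive_floor, line 27
  7: from main, line 44
  8: from scan_readings, line 31
A correct fix: line 14: replace `//` with `+`.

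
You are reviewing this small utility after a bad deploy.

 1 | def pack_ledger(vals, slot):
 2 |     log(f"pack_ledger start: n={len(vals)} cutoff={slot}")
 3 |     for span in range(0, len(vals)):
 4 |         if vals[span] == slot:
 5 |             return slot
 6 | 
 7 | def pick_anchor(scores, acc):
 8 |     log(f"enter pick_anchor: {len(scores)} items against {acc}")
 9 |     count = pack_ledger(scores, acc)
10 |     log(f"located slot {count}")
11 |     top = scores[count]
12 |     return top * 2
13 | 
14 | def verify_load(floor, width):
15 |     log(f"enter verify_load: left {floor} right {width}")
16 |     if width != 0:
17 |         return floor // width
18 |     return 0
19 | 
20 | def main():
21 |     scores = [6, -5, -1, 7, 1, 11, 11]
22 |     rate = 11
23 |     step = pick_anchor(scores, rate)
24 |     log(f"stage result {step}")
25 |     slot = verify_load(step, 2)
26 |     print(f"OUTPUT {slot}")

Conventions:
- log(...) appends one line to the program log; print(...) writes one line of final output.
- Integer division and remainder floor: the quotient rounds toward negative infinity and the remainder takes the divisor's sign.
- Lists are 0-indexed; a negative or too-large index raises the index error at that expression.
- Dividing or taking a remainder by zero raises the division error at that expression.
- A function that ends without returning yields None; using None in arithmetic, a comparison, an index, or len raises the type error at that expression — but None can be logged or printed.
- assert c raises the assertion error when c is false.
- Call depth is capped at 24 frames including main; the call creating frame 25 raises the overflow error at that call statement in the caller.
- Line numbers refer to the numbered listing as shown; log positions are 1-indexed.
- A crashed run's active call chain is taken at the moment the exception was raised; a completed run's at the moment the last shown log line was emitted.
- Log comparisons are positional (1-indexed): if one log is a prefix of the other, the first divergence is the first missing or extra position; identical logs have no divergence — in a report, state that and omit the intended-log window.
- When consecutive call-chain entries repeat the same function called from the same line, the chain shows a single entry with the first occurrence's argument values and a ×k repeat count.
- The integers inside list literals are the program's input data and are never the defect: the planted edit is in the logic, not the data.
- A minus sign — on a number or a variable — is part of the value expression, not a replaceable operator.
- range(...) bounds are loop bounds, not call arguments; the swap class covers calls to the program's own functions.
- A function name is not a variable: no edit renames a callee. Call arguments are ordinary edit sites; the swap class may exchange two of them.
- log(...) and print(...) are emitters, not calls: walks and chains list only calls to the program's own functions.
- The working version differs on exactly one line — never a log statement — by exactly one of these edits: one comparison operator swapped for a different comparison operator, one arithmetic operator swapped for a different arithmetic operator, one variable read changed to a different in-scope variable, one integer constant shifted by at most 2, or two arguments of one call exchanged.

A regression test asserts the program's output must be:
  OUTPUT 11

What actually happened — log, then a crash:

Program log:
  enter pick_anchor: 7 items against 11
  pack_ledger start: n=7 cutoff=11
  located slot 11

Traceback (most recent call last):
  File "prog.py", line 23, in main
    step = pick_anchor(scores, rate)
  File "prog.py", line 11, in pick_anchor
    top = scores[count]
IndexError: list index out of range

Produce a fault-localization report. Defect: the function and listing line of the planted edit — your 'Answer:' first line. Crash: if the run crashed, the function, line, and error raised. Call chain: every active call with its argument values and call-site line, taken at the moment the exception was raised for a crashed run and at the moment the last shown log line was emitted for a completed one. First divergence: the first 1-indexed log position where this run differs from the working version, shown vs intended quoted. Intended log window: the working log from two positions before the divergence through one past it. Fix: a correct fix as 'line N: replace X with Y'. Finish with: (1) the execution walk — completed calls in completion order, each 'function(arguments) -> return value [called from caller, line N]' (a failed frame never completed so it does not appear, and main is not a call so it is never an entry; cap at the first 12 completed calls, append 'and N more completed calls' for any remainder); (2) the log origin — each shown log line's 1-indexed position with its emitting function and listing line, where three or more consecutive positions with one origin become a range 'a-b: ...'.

Answer: the defect is in pack_ledger at line 5.
Core observation: Log line 3 is where behavior first shows: 'located slot 11' appears instead of 'located slot 5'.
Crash: pick_anchor, line 11, IndexError.
Call chain: main -> pick_anchor([6, -5, -1, 7, 1, 11, 11], 11) (called at line 23).
First divergence: at position 3 the run shows 'located slot 11' where the working version logs 'located slot 5'.
Intended log window:
  1: enter pick_anchor: 7 items against 11
  2: pack_ledger start: n=7 cutoff=11
  3: located slot 5
  4: stage result 22
Execution walk:
  pack_ledger([6, -5, -1, 7, 1, 11, 11], 11) -> 11  [called from pick_anchor, line 9]
Log origins:
  1: from pick_anchor, line 8
  2: from pack_ledger, line 2
  3: from pick_anchor, line 10
A correct fix: line 5: replace `slot` with `span`.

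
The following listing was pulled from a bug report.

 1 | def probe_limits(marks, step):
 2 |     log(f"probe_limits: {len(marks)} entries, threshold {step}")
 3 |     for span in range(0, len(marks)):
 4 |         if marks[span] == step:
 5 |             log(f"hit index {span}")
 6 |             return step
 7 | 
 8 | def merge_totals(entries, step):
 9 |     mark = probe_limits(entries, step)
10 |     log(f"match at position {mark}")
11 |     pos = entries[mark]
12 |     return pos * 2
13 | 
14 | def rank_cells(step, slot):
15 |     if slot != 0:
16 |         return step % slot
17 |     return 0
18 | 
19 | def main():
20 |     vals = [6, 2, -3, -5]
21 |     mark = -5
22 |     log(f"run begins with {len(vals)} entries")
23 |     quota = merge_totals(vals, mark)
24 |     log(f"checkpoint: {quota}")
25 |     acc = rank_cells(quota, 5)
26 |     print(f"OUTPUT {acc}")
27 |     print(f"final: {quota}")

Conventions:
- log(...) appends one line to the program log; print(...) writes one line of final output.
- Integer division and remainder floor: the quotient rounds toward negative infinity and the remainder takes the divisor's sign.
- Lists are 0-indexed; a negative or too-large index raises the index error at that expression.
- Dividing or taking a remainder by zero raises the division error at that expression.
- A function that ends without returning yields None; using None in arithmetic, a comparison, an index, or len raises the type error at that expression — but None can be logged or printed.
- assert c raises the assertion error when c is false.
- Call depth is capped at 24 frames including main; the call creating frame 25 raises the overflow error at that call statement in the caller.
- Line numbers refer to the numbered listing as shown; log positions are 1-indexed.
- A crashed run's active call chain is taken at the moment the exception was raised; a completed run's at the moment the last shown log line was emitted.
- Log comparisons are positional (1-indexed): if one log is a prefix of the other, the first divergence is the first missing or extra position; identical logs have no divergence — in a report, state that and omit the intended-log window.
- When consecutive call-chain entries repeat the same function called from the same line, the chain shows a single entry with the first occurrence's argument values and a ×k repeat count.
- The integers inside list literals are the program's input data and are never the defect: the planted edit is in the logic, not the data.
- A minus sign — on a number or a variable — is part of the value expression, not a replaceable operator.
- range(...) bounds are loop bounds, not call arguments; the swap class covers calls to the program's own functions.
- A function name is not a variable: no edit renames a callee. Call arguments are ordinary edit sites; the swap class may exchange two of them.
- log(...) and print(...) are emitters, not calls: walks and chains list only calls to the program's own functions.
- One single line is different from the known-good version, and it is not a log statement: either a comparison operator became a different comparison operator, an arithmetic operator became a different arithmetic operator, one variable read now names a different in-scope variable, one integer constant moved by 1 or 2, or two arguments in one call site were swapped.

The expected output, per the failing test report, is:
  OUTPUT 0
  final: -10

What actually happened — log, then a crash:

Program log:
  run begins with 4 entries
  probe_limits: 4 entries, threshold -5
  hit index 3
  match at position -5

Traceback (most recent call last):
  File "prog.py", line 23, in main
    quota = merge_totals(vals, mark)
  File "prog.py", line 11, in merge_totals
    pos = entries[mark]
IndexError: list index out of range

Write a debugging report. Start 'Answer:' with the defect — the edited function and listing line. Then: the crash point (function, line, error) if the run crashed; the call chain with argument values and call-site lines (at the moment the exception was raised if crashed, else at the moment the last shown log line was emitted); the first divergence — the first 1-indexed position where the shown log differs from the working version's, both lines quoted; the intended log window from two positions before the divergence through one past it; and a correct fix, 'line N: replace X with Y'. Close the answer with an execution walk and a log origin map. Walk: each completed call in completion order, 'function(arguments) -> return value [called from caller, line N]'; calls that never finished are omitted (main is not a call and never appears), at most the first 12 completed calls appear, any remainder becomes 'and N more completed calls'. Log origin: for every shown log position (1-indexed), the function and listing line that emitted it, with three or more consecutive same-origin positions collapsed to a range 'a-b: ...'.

Answer: the defect is in probe_limits at line 6.
Core observation: The earliest visible damage is log position 4 — 'match at position -5' rather than the intended 'match at position 3'.
Crash: merge_totals, line 11, IndexError.
Call chain: main -> merge_totals([6, 2, -3, -5], -5) (called at line 23).
First divergence: position 4; shown 'match at position -5' vs intended 'match at position 3'.
Intended log window:
  2: probe_limits: 4 entries, threshold -5
  3: hit index 3
  4: match at position 3
  5: checkpoint: -10
Execution walk:
  probe_limits([6, 2, -3, -5], -5) -> -5  [called from merge_totals, line 9]
Log origin:
  1: from main, line 22
  2: from probe_limits, line 2
  3: from probe_limits, line 5
  4: from merge_totals, line 10
A correct fix: line 6: replace `step` with `span`.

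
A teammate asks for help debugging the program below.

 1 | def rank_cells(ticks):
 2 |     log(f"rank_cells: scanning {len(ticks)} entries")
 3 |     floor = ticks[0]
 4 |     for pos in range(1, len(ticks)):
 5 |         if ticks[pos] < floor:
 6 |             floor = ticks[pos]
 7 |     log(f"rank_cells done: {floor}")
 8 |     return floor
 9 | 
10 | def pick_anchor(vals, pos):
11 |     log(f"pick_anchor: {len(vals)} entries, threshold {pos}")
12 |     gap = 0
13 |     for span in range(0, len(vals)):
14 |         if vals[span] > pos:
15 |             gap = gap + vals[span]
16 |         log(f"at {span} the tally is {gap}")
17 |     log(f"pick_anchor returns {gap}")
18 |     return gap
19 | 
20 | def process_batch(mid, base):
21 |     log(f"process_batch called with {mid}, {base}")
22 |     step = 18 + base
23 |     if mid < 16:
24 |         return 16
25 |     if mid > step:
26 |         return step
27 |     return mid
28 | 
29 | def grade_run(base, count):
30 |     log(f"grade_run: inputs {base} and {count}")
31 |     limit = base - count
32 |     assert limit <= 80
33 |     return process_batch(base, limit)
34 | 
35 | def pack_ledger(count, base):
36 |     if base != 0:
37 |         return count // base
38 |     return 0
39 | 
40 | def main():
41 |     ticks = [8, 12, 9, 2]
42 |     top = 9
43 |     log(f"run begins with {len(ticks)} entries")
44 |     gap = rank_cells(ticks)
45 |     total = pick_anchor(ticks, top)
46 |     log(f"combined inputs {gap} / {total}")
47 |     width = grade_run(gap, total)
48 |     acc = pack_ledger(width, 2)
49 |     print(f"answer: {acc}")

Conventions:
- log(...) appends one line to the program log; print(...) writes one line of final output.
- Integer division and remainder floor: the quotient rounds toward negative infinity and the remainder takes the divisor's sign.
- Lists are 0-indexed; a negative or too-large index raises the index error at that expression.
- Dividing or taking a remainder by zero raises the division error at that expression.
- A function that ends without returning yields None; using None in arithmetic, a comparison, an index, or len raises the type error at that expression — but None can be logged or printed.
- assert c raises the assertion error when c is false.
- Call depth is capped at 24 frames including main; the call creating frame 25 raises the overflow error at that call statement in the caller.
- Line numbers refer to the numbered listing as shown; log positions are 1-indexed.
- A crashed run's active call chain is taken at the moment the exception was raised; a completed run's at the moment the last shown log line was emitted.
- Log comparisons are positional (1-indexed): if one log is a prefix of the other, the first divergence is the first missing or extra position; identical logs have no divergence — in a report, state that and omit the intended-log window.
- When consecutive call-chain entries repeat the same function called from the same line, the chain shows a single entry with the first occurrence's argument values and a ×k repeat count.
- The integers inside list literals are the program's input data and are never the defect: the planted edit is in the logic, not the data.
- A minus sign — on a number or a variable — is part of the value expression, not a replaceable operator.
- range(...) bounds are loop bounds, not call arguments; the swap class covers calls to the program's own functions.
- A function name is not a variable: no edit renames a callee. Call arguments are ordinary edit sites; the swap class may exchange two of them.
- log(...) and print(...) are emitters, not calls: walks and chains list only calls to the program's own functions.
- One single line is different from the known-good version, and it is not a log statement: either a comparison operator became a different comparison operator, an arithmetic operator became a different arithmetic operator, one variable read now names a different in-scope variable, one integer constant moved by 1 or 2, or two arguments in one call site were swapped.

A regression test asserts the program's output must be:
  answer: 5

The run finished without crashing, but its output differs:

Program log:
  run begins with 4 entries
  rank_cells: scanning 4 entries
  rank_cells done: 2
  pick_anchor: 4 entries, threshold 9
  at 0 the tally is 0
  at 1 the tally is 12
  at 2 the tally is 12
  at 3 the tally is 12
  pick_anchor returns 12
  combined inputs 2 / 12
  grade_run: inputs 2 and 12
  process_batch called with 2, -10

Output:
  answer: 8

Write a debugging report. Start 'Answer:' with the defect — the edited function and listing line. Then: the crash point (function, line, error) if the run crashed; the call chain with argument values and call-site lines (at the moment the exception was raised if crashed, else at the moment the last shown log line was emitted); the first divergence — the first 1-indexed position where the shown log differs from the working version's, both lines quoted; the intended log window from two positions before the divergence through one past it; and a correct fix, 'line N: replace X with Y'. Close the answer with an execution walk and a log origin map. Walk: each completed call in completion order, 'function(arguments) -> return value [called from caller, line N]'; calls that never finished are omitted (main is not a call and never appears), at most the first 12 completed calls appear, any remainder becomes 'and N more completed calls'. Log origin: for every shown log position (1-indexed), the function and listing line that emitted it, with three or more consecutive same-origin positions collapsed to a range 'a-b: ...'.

Answer: the defect is in main at line 48.
Key observation: The two runs log identically and part ways only at the printed values.
Call chain: main -> grade_run(2, 12) (called at line 47) -> process_batch(2, -10) (called at line 33).
First divergence: none; the two logs match at every position.
Execution walk:
  rank_cells([8, 12, 9, 2]) -> 2  [called from main, line 44]
  pick_anchor([8, 12, 9, 2], 9) -> 12  [called from main, line 45]
  process_batch(2, -10) -> 16  [called from grade_run, line 33]
  grade_run(2, 12) -> 16  [called from main, line 47]
  pack_ledger(16, 2) -> 8  [called from main, line 48]
Log origins:
  1: emitted by main (line 43)
  2: emitted by rank_cells (line 2)
  3: emitted by rank_cells (line 7)
  4: emitted by pick_anchor (line 11)
  5-8: emitted by pick_anchor (line 16)
  9: emitted by pick_anchor (line 17)
  10: emitted by main (line 46)
  11: emitted by grade_run (line 30)
  12: emitted by process_batch (line 21)
A correct fix: line 48: replace `2` with `3`.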